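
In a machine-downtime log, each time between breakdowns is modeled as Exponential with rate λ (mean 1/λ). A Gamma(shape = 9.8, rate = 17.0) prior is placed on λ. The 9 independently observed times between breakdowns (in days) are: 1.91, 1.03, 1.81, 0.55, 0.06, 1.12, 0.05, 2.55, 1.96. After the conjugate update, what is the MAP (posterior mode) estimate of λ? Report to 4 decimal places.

With a Gamma(shape α, rate β) prior on the exponential rate λ, the posterior after n observations with total T = Σxᵢ is Gamma(α+n, β+T).
Sum of observations T = 11.04 days; n = 9.
Posterior: Gamma(9.8+9, 17.0+11.04) = Gamma(18.8, 28.04).
Mode = (α−1)/β = 0.6348.

0.6348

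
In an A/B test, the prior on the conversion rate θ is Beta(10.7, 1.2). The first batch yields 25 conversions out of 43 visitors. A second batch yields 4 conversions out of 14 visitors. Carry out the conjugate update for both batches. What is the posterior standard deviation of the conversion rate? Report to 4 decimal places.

0.0591

The Beta prior is conjugate to a Binomial/Bernoulli likelihood; the update adds successes to α and failures to β.
After batch 1: Beta(10.7+25, 1.2+18) = Beta(35.7, 19.2).
After batch 2: Beta(35.7+4, 19.2+10) = Beta(39.7, 29.2).
Var = αβ/((α+β)²(α+β+1)) = 39.7·29.2/(68.9²·69.9) = 0.00349348; SD = √0.00349348 = 0.0591.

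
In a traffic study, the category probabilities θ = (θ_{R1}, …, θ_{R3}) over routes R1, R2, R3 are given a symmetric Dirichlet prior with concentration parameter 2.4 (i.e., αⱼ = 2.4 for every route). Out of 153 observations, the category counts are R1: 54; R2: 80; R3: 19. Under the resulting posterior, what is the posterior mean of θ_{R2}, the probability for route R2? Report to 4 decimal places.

0.5144

The Dirichlet prior is conjugate to the Multinomial likelihood: each posterior αⱼ = prior αⱼ + observed count nⱼ.
Posterior concentration: (56.4, 82.4, 21.4), total = 160.2.
E[θ_{R2}|data] = α_{R2}/Σα = 82.4/160.2 = 0.5144.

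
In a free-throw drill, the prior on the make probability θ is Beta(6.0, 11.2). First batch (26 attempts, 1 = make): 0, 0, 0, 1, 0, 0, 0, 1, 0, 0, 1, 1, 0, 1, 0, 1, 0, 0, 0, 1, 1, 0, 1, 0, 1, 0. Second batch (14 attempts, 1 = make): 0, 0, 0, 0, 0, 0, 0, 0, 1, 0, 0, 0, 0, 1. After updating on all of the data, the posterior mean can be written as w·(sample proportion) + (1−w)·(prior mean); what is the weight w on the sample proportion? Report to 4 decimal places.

The Beta prior is conjugate to a Binomial/Bernoulli likelihood; the update adds successes to α and failures to β.
Total number of attempts: n = 26 + 14 = 40.
Posterior mean = (α₀+k)/(α₀+β₀+n) = [n/(α₀+β₀+n)]·(k/n) + [(α₀+β₀)/(α₀+β₀+n)]·α₀/(α₀+β₀), so only n and the prior enter the weight.
The weight on the data is w = n/(α₀+β₀+n) = 40/(6.0+11.2+40) = 40/57.2 = 0.6993.

0.6993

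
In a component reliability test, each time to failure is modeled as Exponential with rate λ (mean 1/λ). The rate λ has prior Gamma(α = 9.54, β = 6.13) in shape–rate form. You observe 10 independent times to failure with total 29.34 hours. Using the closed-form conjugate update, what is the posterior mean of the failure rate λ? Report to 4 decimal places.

With a Gamma(shape α, rate β) prior on the exponential rate λ, the posterior after n observations with total T = Σxᵢ is Gamma(α+n, β+T).
Posterior: Gamma(9.54+10, 6.13+29.34) = Gamma(19.54, 35.47).
Posterior mean of λ = α/β = 19.54/35.47 = 0.5509.

0.5509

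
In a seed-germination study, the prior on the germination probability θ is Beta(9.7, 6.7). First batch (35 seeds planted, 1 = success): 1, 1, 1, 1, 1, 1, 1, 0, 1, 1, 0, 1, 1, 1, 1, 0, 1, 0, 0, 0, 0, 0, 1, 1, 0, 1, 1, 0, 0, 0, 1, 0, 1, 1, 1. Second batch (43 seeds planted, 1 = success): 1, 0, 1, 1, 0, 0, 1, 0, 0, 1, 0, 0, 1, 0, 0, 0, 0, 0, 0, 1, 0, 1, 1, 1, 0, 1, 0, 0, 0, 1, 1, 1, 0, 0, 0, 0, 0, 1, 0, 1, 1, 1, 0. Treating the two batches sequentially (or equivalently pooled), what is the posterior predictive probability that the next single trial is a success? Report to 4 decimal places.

The Beta prior is conjugate to a Binomial/Bernoulli likelihood; the update adds successes to α and failures to β.
After batch 1: Beta(9.7+22, 6.7+13) = Beta(31.7, 19.7).
After batch 2: Beta(31.7+18, 19.7+25) = Beta(49.7, 44.7).
For a single future Bernoulli trial, P(success | data) = α/(α+β) = 0.5265.

0.5265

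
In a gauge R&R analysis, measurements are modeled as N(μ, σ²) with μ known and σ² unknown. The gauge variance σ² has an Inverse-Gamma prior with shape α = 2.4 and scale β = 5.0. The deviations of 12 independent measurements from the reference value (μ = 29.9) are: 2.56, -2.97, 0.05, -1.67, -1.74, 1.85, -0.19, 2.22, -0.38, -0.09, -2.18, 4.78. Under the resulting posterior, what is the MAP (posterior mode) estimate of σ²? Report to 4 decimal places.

3.5816

With known mean μ and an Inverse-Gamma(α, β) prior on σ², the Normal likelihood is conjugate: posterior is Inv-Gamma(α + n/2, β + Σ(xᵢ−μ)²/2).
Σ(xᵢ−μ)² = (2.56)² + (-2.97)² + (0.05)² + (-1.67)² + (-1.74)² + (1.85)² + (-0.19)² + (2.22)² + (-0.38)² + (-0.09)² + (-2.18)² + (4.78)² = 57.3338.
Posterior: Inv-Gamma(2.4 + 12/2, 5.0 + 57.3338/2) = Inv-Gamma(8.40, 33.66690).
Mode = β/(α+1) = 33.66690/9.40 = 3.5816.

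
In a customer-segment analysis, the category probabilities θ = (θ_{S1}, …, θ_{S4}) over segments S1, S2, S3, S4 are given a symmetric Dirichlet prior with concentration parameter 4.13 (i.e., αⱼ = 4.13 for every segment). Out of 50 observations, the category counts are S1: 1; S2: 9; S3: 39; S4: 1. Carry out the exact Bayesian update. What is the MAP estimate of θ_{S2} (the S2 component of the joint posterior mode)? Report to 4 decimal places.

The Dirichlet prior is conjugate to the Multinomial likelihood: each posterior αⱼ = prior αⱼ + observed count nⱼ.
Posterior concentration: (5.13, 13.13, 43.13, 5.13), total = 66.52.
Joint mode component: (α_{S2}−1)/(Σα−K) = 12.13/62.52 = 0.1940.

0.1940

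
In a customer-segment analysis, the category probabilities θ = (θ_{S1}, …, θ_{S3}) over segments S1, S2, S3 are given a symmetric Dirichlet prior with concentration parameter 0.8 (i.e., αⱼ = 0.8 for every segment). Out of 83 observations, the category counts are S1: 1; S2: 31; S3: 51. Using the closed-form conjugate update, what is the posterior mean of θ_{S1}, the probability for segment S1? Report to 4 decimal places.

0.0211

The Dirichlet prior is conjugate to the Multinomial likelihood: each posterior αⱼ = prior αⱼ + observed count nⱼ.
Posterior concentration: (1.8, 31.8, 51.8), total = 85.4.
E[θ_{S1}|data] = α_{S1}/Σα = 1.8/85.4 = 0.0211.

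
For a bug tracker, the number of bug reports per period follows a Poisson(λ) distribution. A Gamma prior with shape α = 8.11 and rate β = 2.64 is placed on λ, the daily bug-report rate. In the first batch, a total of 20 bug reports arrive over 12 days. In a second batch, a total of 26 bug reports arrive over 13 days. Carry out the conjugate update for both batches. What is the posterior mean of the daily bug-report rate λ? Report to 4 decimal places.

With a Gamma(shape α, rate β) prior, the Poisson likelihood is conjugate: the posterior is Gamma(α + ΣXᵢ, β + n).
After batch 1: Gamma(α+S, β+n) = Gamma(8.11+20, 2.64+12) = Gamma(28.11, 14.64).
After batch 2: Gamma(α+S, β+n) = Gamma(28.11+26, 14.64+13) = Gamma(54.11, 27.64).
Posterior mean = α/β = 54.11/27.64 = 1.9577.

1.9577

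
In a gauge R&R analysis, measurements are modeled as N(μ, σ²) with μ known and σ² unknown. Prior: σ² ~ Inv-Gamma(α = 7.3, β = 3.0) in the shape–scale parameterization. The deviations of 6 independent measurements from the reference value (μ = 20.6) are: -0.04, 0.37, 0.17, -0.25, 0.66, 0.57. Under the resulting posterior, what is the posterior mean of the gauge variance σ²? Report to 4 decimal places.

0.3758

With known mean μ and an Inverse-Gamma(α, β) prior on σ², the Normal likelihood is conjugate: posterior is Inv-Gamma(α + n/2, β + Σ(xᵢ−μ)²/2).
Σ(xᵢ−μ)² = (-0.04)² + (0.37)² + (0.17)² + (-0.25)² + (0.66)² + (0.57)² = 0.9904.
Posterior: Inv-Gamma(7.3 + 6/2, 3.0 + 0.9904/2) = Inv-Gamma(10.30, 3.49520).
E[σ²|data] = β/(α−1) = 3.49520/9.30 = 0.3758.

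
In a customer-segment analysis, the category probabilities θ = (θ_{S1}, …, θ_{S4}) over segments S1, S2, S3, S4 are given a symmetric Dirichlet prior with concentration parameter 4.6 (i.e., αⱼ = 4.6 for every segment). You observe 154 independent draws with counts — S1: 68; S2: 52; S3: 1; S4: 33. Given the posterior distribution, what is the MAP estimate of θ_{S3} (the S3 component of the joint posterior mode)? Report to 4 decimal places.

0.0273

The Dirichlet prior is conjugate to the Multinomial likelihood: each posterior αⱼ = prior αⱼ + observed count nⱼ.
Posterior concentration: (72.6, 56.6, 5.6, 37.6), total = 172.4.
Joint mode component: (α_{S3}−1)/(Σα−K) = 4.6/168.4 = 0.0273.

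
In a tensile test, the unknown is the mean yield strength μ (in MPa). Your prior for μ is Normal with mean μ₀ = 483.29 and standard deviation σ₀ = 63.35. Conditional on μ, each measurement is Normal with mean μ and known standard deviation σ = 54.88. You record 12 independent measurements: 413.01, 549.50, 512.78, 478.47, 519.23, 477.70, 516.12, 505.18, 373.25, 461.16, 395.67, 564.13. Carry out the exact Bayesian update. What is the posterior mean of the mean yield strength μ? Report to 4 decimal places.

For Normal data with known variance σ², a Normal(μ₀, σ₀²) prior on μ is conjugate. Posterior precision = 1/σ₀² + n/σ²; posterior mean is the precision-weighted average of μ₀ and x̄.
Σxᵢ = 413.01 + 549.50 + 512.78 + 478.47 + 519.23 + 477.70 + 516.12 + 505.18 + 373.25 + 461.16 + 395.67 + 564.13 = 5766.2, so n·x̄ = 5766.2.
σ₀² = 63.35² = 4013.2225, σ² = 54.88² = 3011.8144; σ² + n·σ₀² = 3011.8144 + 12·4013.2225 = 51170.4844.
Posterior mean = (μ₀/σ₀² + n·x̄/σ²)/(1/σ₀² + n/σ²) = (σ²·μ₀ + σ₀²·n·x̄)/(σ² + n·σ₀²) = (3011.8144·483.29 + 4013.2225·5766.2)/51170.4844 = 24596623.360876/51170.4844 = 480.6799.

480.6799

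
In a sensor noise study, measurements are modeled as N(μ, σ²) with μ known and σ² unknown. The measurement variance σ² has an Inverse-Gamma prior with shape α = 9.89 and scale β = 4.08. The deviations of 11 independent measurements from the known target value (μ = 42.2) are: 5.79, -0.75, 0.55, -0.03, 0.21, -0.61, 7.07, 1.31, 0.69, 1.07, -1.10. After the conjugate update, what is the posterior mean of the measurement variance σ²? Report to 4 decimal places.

3.3877

With known mean μ and an Inverse-Gamma(α, β) prior on σ², the Normal likelihood is conjugate: posterior is Inv-Gamma(α + n/2, β + Σ(xᵢ−μ)²/2).
Σ(xᵢ−μ)² = (5.79)² + (-0.75)² + (0.55)² + (-0.03)² + (0.21)² + (-0.61)² + (7.07)² + (1.31)² + (0.69)² + (1.07)² + (-1.10)² = 89.3382.
Posterior: Inv-Gamma(9.89 + 11/2, 4.08 + 89.3382/2) = Inv-Gamma(15.39, 48.74910).
E[σ²|data] = β/(α−1) = 48.74910/14.39 = 3.3877.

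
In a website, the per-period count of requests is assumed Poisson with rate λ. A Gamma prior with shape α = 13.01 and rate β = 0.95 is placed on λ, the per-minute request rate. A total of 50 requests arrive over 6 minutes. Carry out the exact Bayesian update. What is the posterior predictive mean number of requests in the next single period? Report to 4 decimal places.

9.0662

With a Gamma(shape α, rate β) prior, the Poisson likelihood is conjugate: the posterior is Gamma(α + ΣXᵢ, β + n).
Posterior: Gamma(α+S, β+n) = Gamma(13.01+50, 0.95+6) = Gamma(63.01, 6.95).
The predictive distribution for one future period is NegBinom with mean α/β = 9.0662.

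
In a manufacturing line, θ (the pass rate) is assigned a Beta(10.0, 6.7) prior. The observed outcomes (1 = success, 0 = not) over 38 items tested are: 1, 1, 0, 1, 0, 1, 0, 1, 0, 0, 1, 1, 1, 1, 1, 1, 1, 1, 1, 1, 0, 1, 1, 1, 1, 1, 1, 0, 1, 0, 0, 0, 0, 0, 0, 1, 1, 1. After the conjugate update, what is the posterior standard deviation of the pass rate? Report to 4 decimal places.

0.0643

The Beta prior is conjugate to a Binomial/Bernoulli likelihood; the update adds successes to α and failures to β.
Posterior: Beta(α+k, β+n−k) = Beta(10.0+25, 6.7+13) = Beta(35.0, 19.7).
Var = αβ/((α+β)²(α+β+1)) = 35.0·19.7/(54.7²·55.7) = 0.00413718; SD = √0.00413718 = 0.0643.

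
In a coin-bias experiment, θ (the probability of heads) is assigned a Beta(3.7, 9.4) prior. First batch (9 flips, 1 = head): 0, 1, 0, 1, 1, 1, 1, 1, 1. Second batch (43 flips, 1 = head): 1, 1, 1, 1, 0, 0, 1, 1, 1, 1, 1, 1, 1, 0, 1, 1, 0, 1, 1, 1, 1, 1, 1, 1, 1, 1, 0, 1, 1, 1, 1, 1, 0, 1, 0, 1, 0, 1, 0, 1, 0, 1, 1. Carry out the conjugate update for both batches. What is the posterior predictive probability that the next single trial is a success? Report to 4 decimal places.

0.6713

The Beta prior is conjugate to a Binomial/Bernoulli likelihood; the update adds successes to α and failures to β.
After batch 1: Beta(3.7+7, 9.4+2) = Beta(10.7, 11.4).
After batch 2: Beta(10.7+33, 11.4+10) = Beta(43.7, 21.4).
For a single future Bernoulli trial, P(success | data) = α/(α+β) = 0.6713.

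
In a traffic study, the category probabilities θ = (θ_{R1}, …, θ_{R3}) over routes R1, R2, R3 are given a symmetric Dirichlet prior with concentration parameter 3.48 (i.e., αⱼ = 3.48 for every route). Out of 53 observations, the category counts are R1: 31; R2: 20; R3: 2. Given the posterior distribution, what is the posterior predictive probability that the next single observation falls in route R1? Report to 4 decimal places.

0.5435

The Dirichlet prior is conjugate to the Multinomial likelihood: each posterior αⱼ = prior αⱼ + observed count nⱼ.
Posterior concentration: (34.48, 23.48, 5.48), total = 63.44.
P(next = R1 | data) = α_{R1}/Σα = 0.5435.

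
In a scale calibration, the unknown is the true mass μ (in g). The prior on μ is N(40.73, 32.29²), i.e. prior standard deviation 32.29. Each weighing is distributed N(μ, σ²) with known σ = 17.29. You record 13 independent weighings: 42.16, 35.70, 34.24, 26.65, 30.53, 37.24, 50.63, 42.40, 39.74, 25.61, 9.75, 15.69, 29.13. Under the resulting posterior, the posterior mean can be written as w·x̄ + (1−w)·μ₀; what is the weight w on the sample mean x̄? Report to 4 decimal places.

For Normal data with known variance σ², a Normal(μ₀, σ₀²) prior on μ is conjugate. Posterior precision = 1/σ₀² + n/σ²; posterior mean is the precision-weighted average of μ₀ and x̄.
σ₀² = 32.29² = 1042.6441, σ² = 17.29² = 298.9441. Prior precision 1/σ₀² = 1/1042.6441; data precision n/σ² = 13/298.9441.
w = (n/σ²)/(1/σ₀² + n/σ²) = n·σ₀²/(σ² + n·σ₀²) = 13·1042.6441/(298.9441 + 13·1042.6441) = 13554.3733/13853.3174 = 0.9784.

0.9784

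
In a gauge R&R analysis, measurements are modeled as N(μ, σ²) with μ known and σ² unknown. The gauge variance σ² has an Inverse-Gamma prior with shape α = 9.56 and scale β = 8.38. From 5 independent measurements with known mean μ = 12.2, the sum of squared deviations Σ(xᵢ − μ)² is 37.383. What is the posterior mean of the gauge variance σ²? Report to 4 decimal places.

2.4477

With known mean μ and an Inverse-Gamma(α, β) prior on σ², the Normal likelihood is conjugate: posterior is Inv-Gamma(α + n/2, β + Σ(xᵢ−μ)²/2).
Posterior: Inv-Gamma(9.56 + 5/2, 8.38 + 37.383/2) = Inv-Gamma(12.06, 27.0715).
E[σ²|data] = β/(α−1) = 27.0715/11.06 = 2.4477.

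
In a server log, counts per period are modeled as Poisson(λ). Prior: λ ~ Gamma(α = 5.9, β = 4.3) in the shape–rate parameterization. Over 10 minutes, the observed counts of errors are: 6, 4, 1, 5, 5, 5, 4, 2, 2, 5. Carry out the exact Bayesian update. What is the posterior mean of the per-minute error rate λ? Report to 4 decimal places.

3.1399

With a Gamma(shape α, rate β) prior, the Poisson likelihood is conjugate: the posterior is Gamma(α + ΣXᵢ, β + n).
Sum of counts S = 39 over n = 10 minutes.
Posterior: Gamma(α+S, β+n) = Gamma(5.9+39, 4.3+10) = Gamma(44.9, 14.3).
Posterior mean = α/β = 44.9/14.3 = 3.1399.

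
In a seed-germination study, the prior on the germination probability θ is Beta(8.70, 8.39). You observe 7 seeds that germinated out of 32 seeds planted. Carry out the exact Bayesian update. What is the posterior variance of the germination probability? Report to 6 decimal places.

The Beta prior is conjugate to a Binomial/Bernoulli likelihood; the update adds successes to α and failures to β.
Posterior: Beta(α+k, β+n−k) = Beta(8.70+7, 8.39+25) = Beta(15.70, 33.39).
Var = αβ/((α+β)²(α+β+1)) = 15.70·33.39/(49.09²·50.09) = 0.004343.

0.004343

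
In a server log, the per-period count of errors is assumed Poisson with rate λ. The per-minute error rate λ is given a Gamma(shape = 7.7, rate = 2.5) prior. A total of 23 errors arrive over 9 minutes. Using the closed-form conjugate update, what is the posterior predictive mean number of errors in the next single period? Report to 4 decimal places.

2.6696

With a Gamma(shape α, rate β) prior, the Poisson likelihood is conjugate: the posterior is Gamma(α + ΣXᵢ, β + n).
Posterior: Gamma(α+S, β+n) = Gamma(7.7+23, 2.5+9) = Gamma(30.7, 11.5).
The predictive distribution for one future period is NegBinom with mean α/β = 2.6696.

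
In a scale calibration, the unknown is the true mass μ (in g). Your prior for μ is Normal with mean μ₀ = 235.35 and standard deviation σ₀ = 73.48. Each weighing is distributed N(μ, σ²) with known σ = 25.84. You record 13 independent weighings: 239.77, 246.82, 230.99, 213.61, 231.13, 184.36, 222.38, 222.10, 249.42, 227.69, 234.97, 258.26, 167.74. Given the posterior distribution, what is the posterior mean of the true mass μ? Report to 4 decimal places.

225.4206

For Normal data with known variance σ², a Normal(μ₀, σ₀²) prior on μ is conjugate. Posterior precision = 1/σ₀² + n/σ²; posterior mean is the precision-weighted average of μ₀ and x̄.
Σxᵢ = 239.77 + 246.82 + 230.99 + 213.61 + 231.13 + 184.36 + 222.38 + 222.10 + 249.42 + 227.69 + 234.97 + 258.26 + 167.74 = 2929.24, so n·x̄ = 2929.24.
σ₀² = 73.48² = 5399.3104, σ² = 25.84² = 667.7056; σ² + n·σ₀² = 667.7056 + 13·5399.3104 = 70858.7408.
Posterior mean = (μ₀/σ₀² + n·x̄/σ²)/(1/σ₀² + n/σ²) = (σ²·μ₀ + σ₀²·n·x̄)/(σ² + n·σ₀²) = (667.7056·235.35 + 5399.3104·2929.24)/70858.7408 = 15973020.509056/70858.7408 = 225.4206.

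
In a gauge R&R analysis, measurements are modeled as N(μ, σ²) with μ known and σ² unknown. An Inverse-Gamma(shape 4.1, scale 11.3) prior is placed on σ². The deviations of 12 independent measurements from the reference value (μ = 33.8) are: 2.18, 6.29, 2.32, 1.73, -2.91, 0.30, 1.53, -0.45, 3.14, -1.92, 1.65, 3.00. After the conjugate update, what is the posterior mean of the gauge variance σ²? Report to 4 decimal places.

6.1353

With known mean μ and an Inverse-Gamma(α, β) prior on σ², the Normal likelihood is conjugate: posterior is Inv-Gamma(α + n/2, β + Σ(xᵢ−μ)²/2).
Σ(xᵢ−μ)² = (2.18)² + (6.29)² + (2.32)² + (1.73)² + (-2.91)² + (0.30)² + (1.53)² + (-0.45)² + (3.14)² + (-1.92)² + (1.65)² + (3.00)² = 89.0618.
Posterior: Inv-Gamma(4.1 + 12/2, 11.3 + 89.0618/2) = Inv-Gamma(10.10, 55.83090).
E[σ²|data] = β/(α−1) = 55.83090/9.10 = 6.1353.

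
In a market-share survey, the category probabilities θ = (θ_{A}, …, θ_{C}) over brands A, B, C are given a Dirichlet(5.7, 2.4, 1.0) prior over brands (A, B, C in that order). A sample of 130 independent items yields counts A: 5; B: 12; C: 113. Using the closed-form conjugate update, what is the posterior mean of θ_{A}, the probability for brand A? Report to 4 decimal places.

0.0769

The Dirichlet prior is conjugate to the Multinomial likelihood: each posterior αⱼ = prior αⱼ + observed count nⱼ.
Posterior concentration: (10.7, 14.4, 114.0), total = 139.1.
E[θ_{A}|data] = α_{A}/Σα = 10.7/139.1 = 0.0769.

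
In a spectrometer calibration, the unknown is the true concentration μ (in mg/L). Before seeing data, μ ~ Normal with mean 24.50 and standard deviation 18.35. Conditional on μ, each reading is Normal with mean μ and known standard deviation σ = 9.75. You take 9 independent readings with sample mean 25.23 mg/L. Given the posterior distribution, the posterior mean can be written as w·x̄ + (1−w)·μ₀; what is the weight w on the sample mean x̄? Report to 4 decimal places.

0.9696

For Normal data with known variance σ², a Normal(μ₀, σ₀²) prior on μ is conjugate. Posterior precision = 1/σ₀² + n/σ²; posterior mean is the precision-weighted average of μ₀ and x̄.
σ₀² = 18.35² = 336.7225, σ² = 9.75² = 95.0625. Prior precision 1/σ₀² = 1/336.7225; data precision n/σ² = 9/95.0625.
w = (n/σ²)/(1/σ₀² + n/σ²) = n·σ₀²/(σ² + n·σ₀²) = 9·336.7225/(95.0625 + 9·336.7225) = 3030.5025/3125.565 = 0.9696.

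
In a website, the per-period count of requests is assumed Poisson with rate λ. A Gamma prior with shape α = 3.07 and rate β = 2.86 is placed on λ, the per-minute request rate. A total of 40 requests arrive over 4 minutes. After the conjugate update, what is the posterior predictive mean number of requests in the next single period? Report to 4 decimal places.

With a Gamma(shape α, rate β) prior, the Poisson likelihood is conjugate: the posterior is Gamma(α + ΣXᵢ, β + n).
Posterior: Gamma(α+S, β+n) = Gamma(3.07+40, 2.86+4) = Gamma(43.07, 6.86).
The predictive distribution for one future period is NegBinom with mean α/β = 6.2784.

6.2784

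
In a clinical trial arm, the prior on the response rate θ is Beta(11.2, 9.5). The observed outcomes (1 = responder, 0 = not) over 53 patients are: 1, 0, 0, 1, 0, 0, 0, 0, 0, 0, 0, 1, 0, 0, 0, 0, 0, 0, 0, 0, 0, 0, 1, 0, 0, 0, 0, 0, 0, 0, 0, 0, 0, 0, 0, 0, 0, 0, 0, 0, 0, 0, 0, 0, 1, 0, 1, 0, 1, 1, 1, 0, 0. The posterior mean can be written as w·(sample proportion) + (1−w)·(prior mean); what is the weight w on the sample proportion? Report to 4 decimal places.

0.7191

The Beta prior is conjugate to a Binomial/Bernoulli likelihood; the update adds successes to α and failures to β.
Posterior mean = (α₀+k)/(α₀+β₀+n) = [n/(α₀+β₀+n)]·(k/n) + [(α₀+β₀)/(α₀+β₀+n)]·α₀/(α₀+β₀), so only n and the prior enter the weight.
The weight on the data is w = n/(α₀+β₀+n) = 53/(11.2+9.5+53) = 53/73.7 = 0.7191.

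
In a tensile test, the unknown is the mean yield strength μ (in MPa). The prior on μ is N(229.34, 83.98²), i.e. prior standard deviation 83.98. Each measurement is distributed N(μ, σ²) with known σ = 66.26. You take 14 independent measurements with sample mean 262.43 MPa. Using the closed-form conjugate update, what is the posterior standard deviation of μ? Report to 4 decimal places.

17.3277

For Normal data with known variance σ², a Normal(μ₀, σ₀²) prior on μ is conjugate. Posterior precision = 1/σ₀² + n/σ²; posterior mean is the precision-weighted average of μ₀ and x̄.
σ₀² = 83.98² = 7052.6404, σ² = 66.26² = 4390.3876; σ² + n·σ₀² = 4390.3876 + 14·7052.6404 = 103127.3532.
Posterior precision = 1/σ₀² + n/σ² = 1/7052.6404 + 14/4390.3876 = (σ² + n·σ₀²)/(σ₀²σ²) = 103127.3532/(7052.6404·4390.3876); posterior variance σₙ² = σ₀²σ²/(σ² + n·σ₀²) = 7052.6404·4390.3876/103127.3532 = 300.248421.
Posterior SD = √σₙ² = √(7052.6404·4390.3876/103127.3532) = 17.3277.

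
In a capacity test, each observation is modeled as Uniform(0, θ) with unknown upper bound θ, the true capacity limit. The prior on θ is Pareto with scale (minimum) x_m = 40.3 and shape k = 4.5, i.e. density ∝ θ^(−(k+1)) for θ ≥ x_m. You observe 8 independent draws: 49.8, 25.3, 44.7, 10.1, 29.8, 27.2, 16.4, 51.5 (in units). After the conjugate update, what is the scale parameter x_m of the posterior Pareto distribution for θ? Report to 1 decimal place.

51.5

A Pareto(scale x_m, shape k) prior on the upper bound θ of Uniform(0, θ) is conjugate: posterior is Pareto(max(x_m, max xᵢ), k + n).
Sample maximum = 51.5; prior scale x_m = 40.3 → posterior scale = max = 51.5.
Posterior shape = 4.5 + 8 = 12.5.
Posterior scale x_m = 51.5.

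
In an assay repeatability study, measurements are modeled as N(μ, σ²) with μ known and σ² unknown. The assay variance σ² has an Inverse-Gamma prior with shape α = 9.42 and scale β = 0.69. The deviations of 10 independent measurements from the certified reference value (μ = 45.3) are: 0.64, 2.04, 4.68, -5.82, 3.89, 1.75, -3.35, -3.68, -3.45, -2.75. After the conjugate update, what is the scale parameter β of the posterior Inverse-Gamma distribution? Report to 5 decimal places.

62.07525

With known mean μ and an Inverse-Gamma(α, β) prior on σ², the Normal likelihood is conjugate: posterior is Inv-Gamma(α + n/2, β + Σ(xᵢ−μ)²/2).
Σ(xᵢ−μ)² = (0.64)² + (2.04)² + (4.68)² + (-5.82)² + (3.89)² + (1.75)² + (-3.35)² + (-3.68)² + (-3.45)² + (-2.75)² = 122.7705.
Posterior: Inv-Gamma(9.42 + 10/2, 0.69 + 122.7705/2) = Inv-Gamma(14.42, 62.07525).
Posterior β = 62.07525.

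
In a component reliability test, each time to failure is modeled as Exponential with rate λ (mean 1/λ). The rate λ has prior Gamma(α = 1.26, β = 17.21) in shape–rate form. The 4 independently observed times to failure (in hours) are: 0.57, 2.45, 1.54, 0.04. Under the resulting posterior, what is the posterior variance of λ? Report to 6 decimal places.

With a Gamma(shape α, rate β) prior on the exponential rate λ, the posterior after n observations with total T = Σxᵢ is Gamma(α+n, β+T).
Sum of observations T = 4.60 hours; n = 4.
Posterior: Gamma(1.26+4, 17.21+4.60) = Gamma(5.26, 21.81).
Var = α/β² = 0.011058.

0.011058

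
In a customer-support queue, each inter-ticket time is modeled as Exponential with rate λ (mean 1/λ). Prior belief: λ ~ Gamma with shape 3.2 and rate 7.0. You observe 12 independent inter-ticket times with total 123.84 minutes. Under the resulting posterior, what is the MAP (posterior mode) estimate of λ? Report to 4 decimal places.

0.1085

With a Gamma(shape α, rate β) prior on the exponential rate λ, the posterior after n observations with total T = Σxᵢ is Gamma(α+n, β+T).
Posterior: Gamma(3.2+12, 7.0+123.84) = Gamma(15.2, 130.84).
Mode = (α−1)/β = 0.1085.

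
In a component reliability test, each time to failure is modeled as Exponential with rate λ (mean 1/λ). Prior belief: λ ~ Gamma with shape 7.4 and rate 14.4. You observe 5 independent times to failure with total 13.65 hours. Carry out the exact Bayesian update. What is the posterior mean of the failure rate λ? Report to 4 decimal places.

With a Gamma(shape α, rate β) prior on the exponential rate λ, the posterior after n observations with total T = Σxᵢ is Gamma(α+n, β+T).
Posterior: Gamma(7.4+5, 14.4+13.65) = Gamma(12.4, 28.05).
Posterior mean of λ = α/β = 12.4/28.05 = 0.4421.

0.4421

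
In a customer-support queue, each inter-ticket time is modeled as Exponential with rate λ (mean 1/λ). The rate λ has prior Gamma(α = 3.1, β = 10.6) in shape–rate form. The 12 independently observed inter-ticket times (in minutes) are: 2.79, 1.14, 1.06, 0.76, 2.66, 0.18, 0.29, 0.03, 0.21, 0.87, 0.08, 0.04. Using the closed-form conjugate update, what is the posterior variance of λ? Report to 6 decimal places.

0.035206

With a Gamma(shape α, rate β) prior on the exponential rate λ, the posterior after n observations with total T = Σxᵢ is Gamma(α+n, β+T).
Sum of observations T = 10.11 minutes; n = 12.
Posterior: Gamma(3.1+12, 10.6+10.11) = Gamma(15.1, 20.71).
Var = α/β² = 0.035206.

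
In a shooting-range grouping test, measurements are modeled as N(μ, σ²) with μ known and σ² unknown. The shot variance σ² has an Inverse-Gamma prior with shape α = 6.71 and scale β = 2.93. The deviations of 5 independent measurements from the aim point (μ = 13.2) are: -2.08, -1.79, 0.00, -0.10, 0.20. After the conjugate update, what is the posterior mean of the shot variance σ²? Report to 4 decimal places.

0.8185

With known mean μ and an Inverse-Gamma(α, β) prior on σ², the Normal likelihood is conjugate: posterior is Inv-Gamma(α + n/2, β + Σ(xᵢ−μ)²/2).
Σ(xᵢ−μ)² = (-2.08)² + (-1.79)² + (0.00)² + (-0.10)² + (0.20)² = 7.5805.
Posterior: Inv-Gamma(6.71 + 5/2, 2.93 + 7.5805/2) = Inv-Gamma(9.21, 6.72025).
E[σ²|data] = β/(α−1) = 6.72025/8.21 = 0.8185.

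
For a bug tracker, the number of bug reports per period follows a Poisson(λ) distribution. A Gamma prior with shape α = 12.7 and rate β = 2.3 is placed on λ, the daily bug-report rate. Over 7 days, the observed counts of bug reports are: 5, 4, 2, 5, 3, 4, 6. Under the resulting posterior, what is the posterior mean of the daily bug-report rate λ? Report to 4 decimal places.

With a Gamma(shape α, rate β) prior, the Poisson likelihood is conjugate: the posterior is Gamma(α + ΣXᵢ, β + n).
Sum of counts S = 29 over n = 7 days.
Posterior: Gamma(α+S, β+n) = Gamma(12.7+29, 2.3+7) = Gamma(41.7, 9.3).
Posterior mean = α/β = 41.7/9.3 = 4.4839.

4.4839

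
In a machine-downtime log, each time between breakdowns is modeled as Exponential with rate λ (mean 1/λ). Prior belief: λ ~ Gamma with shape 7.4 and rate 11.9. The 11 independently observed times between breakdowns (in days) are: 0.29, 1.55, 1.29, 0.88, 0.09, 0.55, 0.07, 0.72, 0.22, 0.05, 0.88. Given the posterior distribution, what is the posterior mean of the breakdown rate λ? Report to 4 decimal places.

0.9951

With a Gamma(shape α, rate β) prior on the exponential rate λ, the posterior after n observations with total T = Σxᵢ is Gamma(α+n, β+T).
Sum of observations T = 6.59 days; n = 11.
Posterior: Gamma(7.4+11, 11.9+6.59) = Gamma(18.4, 18.49).
Posterior mean of λ = α/β = 18.4/18.49 = 0.9951.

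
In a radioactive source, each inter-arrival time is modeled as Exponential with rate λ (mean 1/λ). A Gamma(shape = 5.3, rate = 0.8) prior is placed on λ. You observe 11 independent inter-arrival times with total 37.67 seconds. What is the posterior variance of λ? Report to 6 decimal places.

0.011014

With a Gamma(shape α, rate β) prior on the exponential rate λ, the posterior after n observations with total T = Σxᵢ is Gamma(α+n, β+T).
Posterior: Gamma(5.3+11, 0.8+37.67) = Gamma(16.3, 38.47).
Var = α/β² = 0.011014.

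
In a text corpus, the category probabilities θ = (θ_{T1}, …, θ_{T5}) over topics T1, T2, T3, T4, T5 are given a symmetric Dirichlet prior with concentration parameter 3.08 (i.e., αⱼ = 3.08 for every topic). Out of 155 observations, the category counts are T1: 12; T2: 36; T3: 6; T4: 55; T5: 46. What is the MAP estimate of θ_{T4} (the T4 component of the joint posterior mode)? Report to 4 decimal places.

0.3451

The Dirichlet prior is conjugate to the Multinomial likelihood: each posterior αⱼ = prior αⱼ + observed count nⱼ.
Posterior concentration: (15.08, 39.08, 9.08, 58.08, 49.08), total = 170.40.
Joint mode component: (α_{T4}−1)/(Σα−K) = 57.08/165.40 = 0.3451.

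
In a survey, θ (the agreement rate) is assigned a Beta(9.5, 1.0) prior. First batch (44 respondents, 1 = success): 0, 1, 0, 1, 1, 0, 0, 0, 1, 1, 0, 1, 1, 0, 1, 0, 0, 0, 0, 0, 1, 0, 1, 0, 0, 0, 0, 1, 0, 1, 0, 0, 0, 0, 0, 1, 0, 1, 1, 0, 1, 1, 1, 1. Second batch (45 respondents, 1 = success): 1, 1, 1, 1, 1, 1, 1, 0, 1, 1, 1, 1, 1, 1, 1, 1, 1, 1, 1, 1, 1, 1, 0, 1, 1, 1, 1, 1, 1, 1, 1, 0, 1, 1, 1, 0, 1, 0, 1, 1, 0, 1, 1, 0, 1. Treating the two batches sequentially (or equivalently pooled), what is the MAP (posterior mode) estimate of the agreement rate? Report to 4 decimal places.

0.6718

The Beta prior is conjugate to a Binomial/Bernoulli likelihood; the update adds successes to α and failures to β.
After batch 1: Beta(9.5+19, 1.0+25) = Beta(28.5, 26.0).
After batch 2: Beta(28.5+38, 26.0+7) = Beta(66.5, 33.0).
Mode of Beta(a,b) for a,b>1 is (a−1)/(a+b−2) = 65.5/97.5 = 0.6718.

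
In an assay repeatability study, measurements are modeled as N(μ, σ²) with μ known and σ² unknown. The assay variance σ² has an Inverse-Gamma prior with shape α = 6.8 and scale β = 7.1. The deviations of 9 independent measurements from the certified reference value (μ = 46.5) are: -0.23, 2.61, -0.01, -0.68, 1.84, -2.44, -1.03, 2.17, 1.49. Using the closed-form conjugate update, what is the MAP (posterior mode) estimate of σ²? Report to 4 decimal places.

With known mean μ and an Inverse-Gamma(α, β) prior on σ², the Normal likelihood is conjugate: posterior is Inv-Gamma(α + n/2, β + Σ(xᵢ−μ)²/2).
Σ(xᵢ−μ)² = (-0.23)² + (2.61)² + (-0.01)² + (-0.68)² + (1.84)² + (-2.44)² + (-1.03)² + (2.17)² + (1.49)² = 24.6566.
Posterior: Inv-Gamma(6.8 + 9/2, 7.1 + 24.6566/2) = Inv-Gamma(11.30, 19.42830).
Mode = β/(α+1) = 19.42830/12.30 = 1.5795.

1.5795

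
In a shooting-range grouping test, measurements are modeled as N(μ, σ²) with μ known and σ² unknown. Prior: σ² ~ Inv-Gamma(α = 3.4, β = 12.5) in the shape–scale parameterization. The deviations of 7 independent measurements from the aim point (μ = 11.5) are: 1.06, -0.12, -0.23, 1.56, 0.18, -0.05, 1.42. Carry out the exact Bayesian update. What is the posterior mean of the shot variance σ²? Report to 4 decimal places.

With known mean μ and an Inverse-Gamma(α, β) prior on σ², the Normal likelihood is conjugate: posterior is Inv-Gamma(α + n/2, β + Σ(xᵢ−μ)²/2).
Σ(xᵢ−μ)² = (1.06)² + (-0.12)² + (-0.23)² + (1.56)² + (0.18)² + (-0.05)² + (1.42)² = 5.6758.
Posterior: Inv-Gamma(3.4 + 7/2, 12.5 + 5.6758/2) = Inv-Gamma(6.90, 15.33790).
E[σ²|data] = β/(α−1) = 15.33790/5.90 = 2.5996.

2.5996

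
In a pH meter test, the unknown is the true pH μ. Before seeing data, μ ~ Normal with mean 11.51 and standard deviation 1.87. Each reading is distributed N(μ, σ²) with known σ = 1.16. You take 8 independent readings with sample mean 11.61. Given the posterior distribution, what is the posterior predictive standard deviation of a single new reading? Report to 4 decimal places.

1.2272

For Normal data with known variance σ², a Normal(μ₀, σ₀²) prior on μ is conjugate. Posterior precision = 1/σ₀² + n/σ²; posterior mean is the precision-weighted average of μ₀ and x̄.
σ₀² = 1.87² = 3.4969, σ² = 1.16² = 1.3456; σ² + n·σ₀² = 1.3456 + 8·3.4969 = 29.3208.
Posterior precision = 1/σ₀² + n/σ² = 1/3.4969 + 8/1.3456 = (σ² + n·σ₀²)/(σ₀²σ²) = 29.3208/(3.4969·1.3456); posterior variance σₙ² = σ₀²σ²/(σ² + n·σ₀²) = 3.4969·1.3456/29.3208 = 0.160481.
Predictive variance for one new observation = σₙ² + σ² = 3.4969·1.3456/29.3208 + 1.3456 = σ²·(σ₀² + 29.3208)/29.3208 = 1.3456·32.8177/29.3208 = 1.506081; SD = √(1.3456·32.8177/29.3208) = 1.2272.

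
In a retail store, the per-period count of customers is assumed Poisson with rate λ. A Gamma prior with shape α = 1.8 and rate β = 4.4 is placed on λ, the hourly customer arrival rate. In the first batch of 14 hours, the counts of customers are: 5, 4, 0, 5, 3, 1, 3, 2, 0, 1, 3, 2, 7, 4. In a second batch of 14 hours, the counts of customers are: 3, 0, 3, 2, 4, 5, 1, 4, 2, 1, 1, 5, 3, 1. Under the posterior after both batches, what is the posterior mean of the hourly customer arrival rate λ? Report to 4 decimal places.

2.3704

With a Gamma(shape α, rate β) prior, the Poisson likelihood is conjugate: the posterior is Gamma(α + ΣXᵢ, β + n).
Batch 1: sum of counts S = 40 over n = 14 hours.
After batch 1: Gamma(α+S, β+n) = Gamma(1.8+40, 4.4+14) = Gamma(41.8, 18.4).
Batch 2: sum of counts S = 35 over n = 14 hours.
After batch 2: Gamma(α+S, β+n) = Gamma(41.8+35, 18.4+14) = Gamma(76.8, 32.4).
Posterior mean = α/β = 76.8/32.4 = 2.3704.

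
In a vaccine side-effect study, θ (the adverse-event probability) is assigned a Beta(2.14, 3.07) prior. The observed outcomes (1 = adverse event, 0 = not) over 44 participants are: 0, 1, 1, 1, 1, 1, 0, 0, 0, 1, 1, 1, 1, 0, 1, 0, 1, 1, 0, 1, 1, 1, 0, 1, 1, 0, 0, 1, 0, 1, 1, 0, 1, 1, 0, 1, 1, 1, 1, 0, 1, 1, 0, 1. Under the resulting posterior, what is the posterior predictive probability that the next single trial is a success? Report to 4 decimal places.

0.6328

The Beta prior is conjugate to a Binomial/Bernoulli likelihood; the update adds successes to α and failures to β.
Posterior: Beta(α+k, β+n−k) = Beta(2.14+29, 3.07+15) = Beta(31.14, 18.07).
For a single future Bernoulli trial, P(success | data) = α/(α+β) = 0.6328.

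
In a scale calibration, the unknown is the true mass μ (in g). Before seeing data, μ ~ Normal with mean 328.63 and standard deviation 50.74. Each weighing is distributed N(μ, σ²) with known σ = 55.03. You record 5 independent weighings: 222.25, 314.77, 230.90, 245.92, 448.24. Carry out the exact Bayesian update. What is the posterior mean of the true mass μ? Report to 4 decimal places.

299.3128

For Normal data with known variance σ², a Normal(μ₀, σ₀²) prior on μ is conjugate. Posterior precision = 1/σ₀² + n/σ²; posterior mean is the precision-weighted average of μ₀ and x̄.
Σxᵢ = 222.25 + 314.77 + 230.90 + 245.92 + 448.24 = 1462.08, so n·x̄ = 1462.08.
σ₀² = 50.74² = 2574.5476, σ² = 55.03² = 3028.3009; σ² + n·σ₀² = 3028.3009 + 5·2574.5476 = 15901.0389.
Posterior mean = (μ₀/σ₀² + n·x̄/σ²)/(1/σ₀² + n/σ²) = (σ²·μ₀ + σ₀²·n·x̄)/(σ² + n·σ₀²) = (3028.3009·328.63 + 2574.5476·1462.08)/15901.0389 = 4759385.079775/15901.0389 = 299.3128.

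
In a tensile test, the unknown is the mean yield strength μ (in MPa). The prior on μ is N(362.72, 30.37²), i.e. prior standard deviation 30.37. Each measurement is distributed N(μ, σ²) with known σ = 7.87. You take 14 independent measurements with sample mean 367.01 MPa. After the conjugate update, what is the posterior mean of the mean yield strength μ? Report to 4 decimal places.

For Normal data with known variance σ², a Normal(μ₀, σ₀²) prior on μ is conjugate. Posterior precision = 1/σ₀² + n/σ²; posterior mean is the precision-weighted average of μ₀ and x̄.
n·x̄ = 14·367.01 = 5138.14.
σ₀² = 30.37² = 922.3369, σ² = 7.87² = 61.9369; σ² + n·σ₀² = 61.9369 + 14·922.3369 = 12974.6535.
Posterior mean = (μ₀/σ₀² + n·x̄/σ²)/(1/σ₀² + n/σ²) = (σ²·μ₀ + σ₀²·n·x̄)/(σ² + n·σ₀²) = (61.9369·362.72 + 922.3369·5138.14)/12974.6535 = 4761561.871734/12974.6535 = 366.9895.

366.9895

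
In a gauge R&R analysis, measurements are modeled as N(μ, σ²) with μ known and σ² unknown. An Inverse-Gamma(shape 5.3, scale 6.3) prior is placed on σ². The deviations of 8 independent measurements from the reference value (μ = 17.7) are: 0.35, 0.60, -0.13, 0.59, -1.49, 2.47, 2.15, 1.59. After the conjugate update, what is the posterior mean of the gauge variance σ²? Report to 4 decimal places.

1.7421

With known mean μ and an Inverse-Gamma(α, β) prior on σ², the Normal likelihood is conjugate: posterior is Inv-Gamma(α + n/2, β + Σ(xᵢ−μ)²/2).
Σ(xᵢ−μ)² = (0.35)² + (0.60)² + (-0.13)² + (0.59)² + (-1.49)² + (2.47)² + (2.15)² + (1.59)² = 16.3191.
Posterior: Inv-Gamma(5.3 + 8/2, 6.3 + 16.3191/2) = Inv-Gamma(9.30, 14.45955).
E[σ²|data] = β/(α−1) = 14.45955/8.30 = 1.7421.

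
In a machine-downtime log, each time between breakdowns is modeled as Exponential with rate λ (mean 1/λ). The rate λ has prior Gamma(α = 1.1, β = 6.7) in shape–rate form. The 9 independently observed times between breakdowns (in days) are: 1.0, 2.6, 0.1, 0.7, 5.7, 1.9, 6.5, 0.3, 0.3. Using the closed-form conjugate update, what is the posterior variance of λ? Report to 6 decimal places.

0.015173

With a Gamma(shape α, rate β) prior on the exponential rate λ, the posterior after n observations with total T = Σxᵢ is Gamma(α+n, β+T).
Sum of observations T = 19.1 days; n = 9.
Posterior: Gamma(1.1+9, 6.7+19.1) = Gamma(10.1, 25.8).
Var = α/β² = 0.015173.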